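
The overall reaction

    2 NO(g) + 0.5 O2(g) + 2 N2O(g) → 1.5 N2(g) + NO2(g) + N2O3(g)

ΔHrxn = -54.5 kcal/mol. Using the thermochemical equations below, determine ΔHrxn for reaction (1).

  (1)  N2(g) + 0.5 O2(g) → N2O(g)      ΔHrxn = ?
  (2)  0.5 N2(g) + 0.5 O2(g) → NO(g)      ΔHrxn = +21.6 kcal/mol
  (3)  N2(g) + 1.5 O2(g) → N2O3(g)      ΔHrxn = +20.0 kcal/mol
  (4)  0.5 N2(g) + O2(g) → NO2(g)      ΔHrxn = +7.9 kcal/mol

ΔHrxn = 19.6 kcal/mol

(1) reversed and × 2 (reverse to put N2O(g) on the reactant side; ×2 to match 2 N2O(g) in the target): contributes −2·x
(2) reversed and × 2 (reverse to put NO(g) on the reactant side; ×2 to match 2 NO(g) in the target): (-2)·(+21.6) = -43.2 kcal/mol
(3) as written (N2O3(g) already on the product side): +20.0 kcal/mol
(4) as written (NO2(g) already on the product side): +7.9 kcal/mol
-54.5 = (-43.2) + (+20.0) + (+7.9) − 2·x
x = (-54.5 − (-15.3)) / (-2) = 19.6 kcal/mol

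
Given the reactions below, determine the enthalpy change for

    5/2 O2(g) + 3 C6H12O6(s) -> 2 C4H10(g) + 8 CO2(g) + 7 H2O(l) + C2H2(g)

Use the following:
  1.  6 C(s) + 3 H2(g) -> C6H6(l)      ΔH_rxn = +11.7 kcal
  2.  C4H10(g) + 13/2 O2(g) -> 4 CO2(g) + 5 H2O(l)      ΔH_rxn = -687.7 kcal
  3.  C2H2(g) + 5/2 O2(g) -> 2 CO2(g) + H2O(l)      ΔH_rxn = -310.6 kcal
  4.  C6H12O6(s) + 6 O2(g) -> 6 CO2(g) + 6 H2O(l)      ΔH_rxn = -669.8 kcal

eq. 1: not needed.
eq. 2 reversed and × 2: (-2)·(-687.7) = +1375.4 kcal
eq. 3 reversed: +310.6 kcal
eq. 4 × 3: (3)·(-669.8) = -2009.4 kcal
ΔH_rxn = (+1375.4) + (+310.6) + (-2009.4) = -323.4 kcal

ΔH_rxn = -323.4 kcal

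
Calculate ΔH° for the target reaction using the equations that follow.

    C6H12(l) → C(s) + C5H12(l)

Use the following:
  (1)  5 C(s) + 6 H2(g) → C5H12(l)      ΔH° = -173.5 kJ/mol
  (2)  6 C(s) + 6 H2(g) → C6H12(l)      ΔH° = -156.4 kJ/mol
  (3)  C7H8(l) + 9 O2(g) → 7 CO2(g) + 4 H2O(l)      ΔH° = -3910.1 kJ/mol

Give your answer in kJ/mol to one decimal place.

(1) as written (C5H12(l) already on the product side): -173.5 kJ/mol
(2) reversed (reverse to put C6H12(l) on the reactant side): +156.4 kJ/mol
(3): not needed (H2O(l) appears nowhere else).
Summing the manipulated equations, ΔH° = (-173.5) + (+156.4) = -17.1 kJ/mol

ΔH° = -17.1 kJ/mol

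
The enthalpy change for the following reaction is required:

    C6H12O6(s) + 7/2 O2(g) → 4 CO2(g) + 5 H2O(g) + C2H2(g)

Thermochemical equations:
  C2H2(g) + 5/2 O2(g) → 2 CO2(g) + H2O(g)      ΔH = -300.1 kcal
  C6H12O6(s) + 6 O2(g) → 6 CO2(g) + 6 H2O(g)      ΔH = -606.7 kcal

equation 1 reversed: +300.1 kcal
equation 2 as written: -606.7 kcal
ΔH = (+300.1) + (-606.7) = -306.6 kcal

ΔH = -306.6 kcal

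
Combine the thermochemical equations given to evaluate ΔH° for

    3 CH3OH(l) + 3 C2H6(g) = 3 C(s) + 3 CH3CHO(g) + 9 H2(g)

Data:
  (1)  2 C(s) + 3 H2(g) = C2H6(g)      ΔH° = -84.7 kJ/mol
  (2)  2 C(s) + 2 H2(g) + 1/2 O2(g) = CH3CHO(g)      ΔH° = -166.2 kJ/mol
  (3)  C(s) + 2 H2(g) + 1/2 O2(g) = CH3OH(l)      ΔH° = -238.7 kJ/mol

(1) reversed and × 3: (-3)·(-84.7) = +254.1 kJ/mol
(2) × 3: (3)·(-166.2) = -498.6 kJ/mol
(3) reversed and × 3: (-3)·(-238.7) = +716.1 kJ/mol
Summing the manipulated equations, ΔH° = (+254.1) + (-498.6) + (+716.1) = 471.6 kJ/mol

ΔH° = 471.6 kJ/mol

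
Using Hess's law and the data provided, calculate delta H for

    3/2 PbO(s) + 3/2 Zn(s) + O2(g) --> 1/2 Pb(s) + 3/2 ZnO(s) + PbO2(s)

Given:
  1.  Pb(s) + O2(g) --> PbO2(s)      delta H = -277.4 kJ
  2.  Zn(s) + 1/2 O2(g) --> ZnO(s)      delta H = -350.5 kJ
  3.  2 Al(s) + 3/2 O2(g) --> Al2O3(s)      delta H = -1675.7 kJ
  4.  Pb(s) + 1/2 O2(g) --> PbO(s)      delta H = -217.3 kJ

delta H = -477.2 kJ

eq. 1 as written (PbO2(s) already on the product side): -277.4 kJ
eq. 2 × 3/2 (×3/2 to match 3/2 ZnO(s) in the target): (3/2)·(-350.5) = -525.75 kJ
eq. 3: not needed (Al(s) appears nowhere else).
eq. 4 reversed and × 3/2 (PbO(s) must end up as a reactant; ×3/2 to match 3/2 PbO(s) in the target): (-3/2)·(-217.3) = +325.95 kJ
delta H = (1)·(-277.4) + (3/2)·(-350.5) + (-3/2)·(-217.3) = -477.2 kJ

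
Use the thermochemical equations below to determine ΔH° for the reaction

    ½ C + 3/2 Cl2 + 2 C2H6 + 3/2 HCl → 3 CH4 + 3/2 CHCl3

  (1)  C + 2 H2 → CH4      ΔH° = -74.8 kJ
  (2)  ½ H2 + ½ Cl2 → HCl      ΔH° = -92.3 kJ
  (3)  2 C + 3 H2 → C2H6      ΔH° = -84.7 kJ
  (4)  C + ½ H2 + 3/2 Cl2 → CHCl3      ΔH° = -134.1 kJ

(1) × 3 (×3 to match 3 CH4 in the target): (3)·(-74.8) = -224.4 kJ
(2) reversed and × 3/2 (HCl must end up as a reactant; scale by 3/2 for the 3/2 HCl): (-3/2)·(-92.3) = +138.45 kJ
(3) reversed and × 2 (C2H6 must end up as a reactant; scale by 2 for the 2 C2H6): (-2)·(-84.7) = +169.4 kJ
(4) × 3/2 (×3/2 to match 3/2 CHCl3 in the target): (3/2)·(-134.1) = -201.15 kJ
ΔH° = (-224.4) + (+138.45) + (+169.4) + (-201.15) = -117.7 kJ

ΔH° = -117.7 kJ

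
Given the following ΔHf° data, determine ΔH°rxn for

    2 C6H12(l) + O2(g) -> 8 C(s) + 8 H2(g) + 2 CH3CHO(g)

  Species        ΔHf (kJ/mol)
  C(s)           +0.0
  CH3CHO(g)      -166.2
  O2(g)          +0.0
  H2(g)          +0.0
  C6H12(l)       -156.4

ΔH°rxn = -19.6 kJ/mol

Products: 8·(+0.0) + 8·(+0.0) + 2·(-166.2) = -332.4
Reactants: 2·(-156.4) + 1·(+0.0) = -312.8
ΔH°rxn = (-332.4) − (-312.8) = -19.6 kJ/mol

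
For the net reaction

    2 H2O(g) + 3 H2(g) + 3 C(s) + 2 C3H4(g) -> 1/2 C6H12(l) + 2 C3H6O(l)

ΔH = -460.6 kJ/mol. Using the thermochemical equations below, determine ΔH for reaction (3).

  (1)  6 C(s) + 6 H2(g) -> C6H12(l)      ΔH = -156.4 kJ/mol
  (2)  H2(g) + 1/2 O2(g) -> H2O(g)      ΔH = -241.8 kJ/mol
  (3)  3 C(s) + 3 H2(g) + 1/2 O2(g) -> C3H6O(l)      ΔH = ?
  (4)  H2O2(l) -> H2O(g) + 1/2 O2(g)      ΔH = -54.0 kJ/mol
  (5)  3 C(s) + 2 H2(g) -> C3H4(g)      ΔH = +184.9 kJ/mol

ΔH = -248.1 kJ/mol

(1) × 1/2: (1/2)·(-156.4) = -78.2 kJ/mol
(2) reversed and × 2: (-2)·(-241.8) = +483.6 kJ/mol
(3) × 2: contributes 2·x
(4): not needed.
(5) reversed and × 2: (-2)·(+184.9) = -369.8 kJ/mol
-460.6 = (-78.2) + (+483.6) + (-369.8) + 2·x
x = (-460.6 − (+35.6)) / (2) = -248.1 kJ/mol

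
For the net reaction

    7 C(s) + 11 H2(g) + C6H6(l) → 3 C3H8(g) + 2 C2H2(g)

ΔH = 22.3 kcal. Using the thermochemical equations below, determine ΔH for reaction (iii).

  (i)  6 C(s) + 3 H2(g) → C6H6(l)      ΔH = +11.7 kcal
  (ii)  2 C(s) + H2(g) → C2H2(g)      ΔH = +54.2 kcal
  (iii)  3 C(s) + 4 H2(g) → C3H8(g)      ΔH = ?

ΔH = -24.8 kcal

(i) reversed (C6H6(l) must end up as a reactant): -11.7 kcal
(ii) × 2 (×2 to match 2 C2H2(g) in the target): (2)·(+54.2) = +108.4 kcal
(iii) × 3 (scale by 3 for the 3 C3H8(g)): contributes 3·x
+22.3 = (-11.7) + (+108.4) + 3·x
x = (+22.3 − (+96.7)) / (3) = -24.8 kcal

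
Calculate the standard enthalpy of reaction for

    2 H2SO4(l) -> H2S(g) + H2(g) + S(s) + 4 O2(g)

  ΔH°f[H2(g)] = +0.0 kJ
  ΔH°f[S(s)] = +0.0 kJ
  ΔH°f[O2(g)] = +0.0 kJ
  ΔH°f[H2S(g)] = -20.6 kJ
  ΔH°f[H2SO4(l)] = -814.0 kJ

ΔH_rxn = 1607.4 kJ

Products: 1·(-20.6) + 1·(+0.0) + 1·(+0.0) + 4·(+0.0) = -20.6
Reactants: 2·(-814.0) = -1628.0
ΔH_rxn = (-20.6) − (-1628.0) = 1607.4 kJ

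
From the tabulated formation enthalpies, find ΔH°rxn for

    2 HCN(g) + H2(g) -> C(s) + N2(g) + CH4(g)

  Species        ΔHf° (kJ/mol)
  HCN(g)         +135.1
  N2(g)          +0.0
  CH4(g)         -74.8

ΔH°rxn = -345.0 kJ/mol

Products: 1·(+0.0) + 1·(+0.0) + 1·(-74.8) = -74.8
Reactants: 2·(+135.1) + 1·(+0.0) = +270.2
ΔH°rxn = (-74.8) − (+270.2) = -345.0 kJ/mol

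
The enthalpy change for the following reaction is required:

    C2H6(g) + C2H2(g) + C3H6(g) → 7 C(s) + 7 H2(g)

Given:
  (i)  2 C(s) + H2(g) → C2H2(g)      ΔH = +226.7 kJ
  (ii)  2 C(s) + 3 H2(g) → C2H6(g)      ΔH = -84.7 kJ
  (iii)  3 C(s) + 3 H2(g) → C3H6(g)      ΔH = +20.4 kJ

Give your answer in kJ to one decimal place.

ΔH = -162.4 kJ

(i) reversed: -226.7 kJ
(ii) reversed: +84.7 kJ
(iii) reversed: -20.4 kJ
Since enthalpy is a state function, ΔH = (-1)·(+226.7) + (-1)·(-84.7) + (-1)·(+20.4) = -162.4 kJ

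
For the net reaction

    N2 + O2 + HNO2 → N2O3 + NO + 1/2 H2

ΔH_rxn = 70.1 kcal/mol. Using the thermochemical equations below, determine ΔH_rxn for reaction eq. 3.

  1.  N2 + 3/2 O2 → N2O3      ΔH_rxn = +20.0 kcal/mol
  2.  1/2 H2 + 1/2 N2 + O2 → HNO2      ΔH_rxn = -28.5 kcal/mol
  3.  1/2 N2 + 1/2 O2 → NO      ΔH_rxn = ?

ΔH_rxn = 21.6 kcal/mol

eq. 1 as written (N2O3 already on the product side): +20.0 kcal/mol
eq. 2 reversed (HNO2 must end up as a reactant): +28.5 kcal/mol
eq. 3 as written (NO already on the product side): contributes x
+70.1 = (+20.0) + (+28.5) + x
x = (+70.1 − (+48.5)) / (1) = 21.6 kcal/mol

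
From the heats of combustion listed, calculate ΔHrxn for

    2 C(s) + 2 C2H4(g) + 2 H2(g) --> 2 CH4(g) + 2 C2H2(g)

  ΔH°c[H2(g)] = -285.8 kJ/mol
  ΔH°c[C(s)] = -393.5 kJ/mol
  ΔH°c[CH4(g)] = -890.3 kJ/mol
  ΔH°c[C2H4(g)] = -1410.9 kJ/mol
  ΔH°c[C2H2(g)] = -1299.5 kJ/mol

With combustion enthalpies, reactants minus products:
= [2·(-393.5) + 2·(-1410.9) + 2·(-285.8)] − [2·(-890.3) + 2·(-1299.5)]
= 199.2 kJ/mol

ΔHrxn = 199.2 kJ/mol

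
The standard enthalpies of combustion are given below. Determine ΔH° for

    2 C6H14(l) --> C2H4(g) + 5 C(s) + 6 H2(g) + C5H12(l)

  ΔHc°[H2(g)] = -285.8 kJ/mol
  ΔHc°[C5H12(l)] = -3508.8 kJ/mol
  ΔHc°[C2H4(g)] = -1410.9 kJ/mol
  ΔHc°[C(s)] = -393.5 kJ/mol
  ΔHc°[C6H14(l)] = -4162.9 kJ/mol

Using ΔH = Σ nΔHc°(reactants) − Σ nΔHc°(products):
= [2·(-4162.9)] − [1·(-1410.9) + 5·(-393.5) + 6·(-285.8) + 1·(-3508.8)]
= 276.2 kJ/mol

ΔH° = 276.2 kJ/mol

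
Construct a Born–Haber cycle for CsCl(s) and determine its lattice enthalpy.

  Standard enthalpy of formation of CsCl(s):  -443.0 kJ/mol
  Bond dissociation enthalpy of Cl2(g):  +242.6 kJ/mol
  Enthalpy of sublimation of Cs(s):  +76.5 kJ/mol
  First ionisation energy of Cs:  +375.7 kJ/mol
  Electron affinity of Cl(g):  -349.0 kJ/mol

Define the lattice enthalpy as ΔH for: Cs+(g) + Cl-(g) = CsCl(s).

ΔHf° = 1·ΔHsub + 1·(ΣIE) + 1/2·D(Cl2) + 1·EA + U
-443.0 = 1·(+76.5) + 1·(+375.7) + 1/2·(+242.6) + 1·(-349.0) + U
U = -443.0 − (+224.5) = -667.5 kJ/mol

U = -667.5 kJ/mol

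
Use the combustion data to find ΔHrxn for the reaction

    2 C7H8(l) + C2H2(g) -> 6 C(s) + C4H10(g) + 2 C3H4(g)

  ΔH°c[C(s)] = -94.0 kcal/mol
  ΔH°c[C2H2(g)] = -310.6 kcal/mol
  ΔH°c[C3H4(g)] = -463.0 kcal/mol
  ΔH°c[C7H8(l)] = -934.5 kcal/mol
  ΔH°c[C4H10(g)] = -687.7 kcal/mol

Using ΔH = Σ nΔHc°(reactants) − Σ nΔHc°(products):
= [2·(-934.5) + 1·(-310.6)] − [6·(-94.0) + 1·(-687.7) + 2·(-463.0)]
= -1.9 kcal/mol

ΔHrxn = -1.9 kcal/mol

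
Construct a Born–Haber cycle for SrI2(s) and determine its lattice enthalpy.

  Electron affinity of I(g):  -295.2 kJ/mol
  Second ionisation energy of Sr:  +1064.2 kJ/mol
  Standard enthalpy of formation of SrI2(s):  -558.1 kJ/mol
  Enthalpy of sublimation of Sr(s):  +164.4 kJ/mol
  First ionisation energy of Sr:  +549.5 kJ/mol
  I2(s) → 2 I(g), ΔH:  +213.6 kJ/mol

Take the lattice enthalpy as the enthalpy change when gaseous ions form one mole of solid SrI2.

ΔHf° = 1·ΔHsub + 1·(ΣIE) + 1·D(I2) + 2·EA + U
-558.1 = 1·(+164.4) + 1·(+1613.7) + 1·(+213.6) + 2·(-295.2) + U
U = -558.1 − (+1401.3) = -1959.4 kJ/mol

U = -1959.4 kJ/mol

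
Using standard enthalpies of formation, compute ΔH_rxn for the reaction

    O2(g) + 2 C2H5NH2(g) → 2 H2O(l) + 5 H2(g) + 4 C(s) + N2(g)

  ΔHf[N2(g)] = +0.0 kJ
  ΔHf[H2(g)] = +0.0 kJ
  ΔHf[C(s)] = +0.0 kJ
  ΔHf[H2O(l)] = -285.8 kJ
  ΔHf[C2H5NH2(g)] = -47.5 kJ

Products: 2·(-285.8) + 5·(+0.0) + 4·(+0.0) + 1·(+0.0) = -571.6
Reactants: 1·(+0.0) + 2·(-47.5) = -95.0
ΔH_rxn = (-571.6) − (-95.0) = -476.6 kJ

ΔH_rxn = -476.6 kJ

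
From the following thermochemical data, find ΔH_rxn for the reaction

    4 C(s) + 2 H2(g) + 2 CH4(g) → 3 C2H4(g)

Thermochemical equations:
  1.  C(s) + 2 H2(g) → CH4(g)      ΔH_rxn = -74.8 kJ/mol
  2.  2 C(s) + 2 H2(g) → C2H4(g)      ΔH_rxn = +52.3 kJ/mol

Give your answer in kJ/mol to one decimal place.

eq. 1 reversed and × 2: (-2)·(-74.8) = +149.6 kJ/mol
eq. 2 × 3: (3)·(+52.3) = +156.9 kJ/mol
ΔH_rxn = (-2)·(-74.8) + (3)·(+52.3) = 306.5 kJ/mol

ΔH_rxn = 306.5 kJ/mol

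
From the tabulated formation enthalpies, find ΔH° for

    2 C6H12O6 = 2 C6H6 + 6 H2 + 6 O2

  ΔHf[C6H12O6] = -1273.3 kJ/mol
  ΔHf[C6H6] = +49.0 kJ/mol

Products: 2·(+49.0) + 6·(+0.0) + 6·(+0.0) = +98.0
Reactants: 2·(-1273.3) = -2546.6
ΔH° = (+98.0) − (-2546.6) = 2644.6 kJ/mol

ΔH° = 2644.6 kJ/mol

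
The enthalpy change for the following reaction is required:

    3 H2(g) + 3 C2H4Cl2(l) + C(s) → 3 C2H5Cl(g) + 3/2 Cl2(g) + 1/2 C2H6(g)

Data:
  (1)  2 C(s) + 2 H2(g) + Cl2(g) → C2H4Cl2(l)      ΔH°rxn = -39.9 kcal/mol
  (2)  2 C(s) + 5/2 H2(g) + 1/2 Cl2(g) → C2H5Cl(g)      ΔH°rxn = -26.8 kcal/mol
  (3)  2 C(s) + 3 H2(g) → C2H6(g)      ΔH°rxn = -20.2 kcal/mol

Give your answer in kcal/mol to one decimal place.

(1) reversed and × 3: (-3)·(-39.9) = +119.7 kcal/mol
(2) × 3: (3)·(-26.8) = -80.4 kcal/mol
(3) × 1/2: (1/2)·(-20.2) = -10.1 kcal/mol
ΔH°rxn = (-3)·(-39.9) + (3)·(-26.8) + (1/2)·(-20.2) = 29.2 kcal/mol

ΔH°rxn = 29.2 kcal/mol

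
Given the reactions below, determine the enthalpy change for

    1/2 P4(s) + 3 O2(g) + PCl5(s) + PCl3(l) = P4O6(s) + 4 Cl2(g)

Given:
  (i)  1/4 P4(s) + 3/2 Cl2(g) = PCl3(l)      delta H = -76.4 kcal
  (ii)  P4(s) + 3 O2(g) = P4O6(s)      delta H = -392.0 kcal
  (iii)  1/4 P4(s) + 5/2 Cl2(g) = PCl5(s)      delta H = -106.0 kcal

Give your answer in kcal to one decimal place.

delta H = -209.6 kcal

(i) reversed (reverse to put PCl3(l) on the reactant side): +76.4 kcal
(ii) as written (P4O6(s) already on the product side): -392.0 kcal
(iii) reversed (PCl5(s) must end up as a reactant): +106.0 kcal
delta H = (+76.4) + (-392.0) + (+106.0) = -209.6 kcal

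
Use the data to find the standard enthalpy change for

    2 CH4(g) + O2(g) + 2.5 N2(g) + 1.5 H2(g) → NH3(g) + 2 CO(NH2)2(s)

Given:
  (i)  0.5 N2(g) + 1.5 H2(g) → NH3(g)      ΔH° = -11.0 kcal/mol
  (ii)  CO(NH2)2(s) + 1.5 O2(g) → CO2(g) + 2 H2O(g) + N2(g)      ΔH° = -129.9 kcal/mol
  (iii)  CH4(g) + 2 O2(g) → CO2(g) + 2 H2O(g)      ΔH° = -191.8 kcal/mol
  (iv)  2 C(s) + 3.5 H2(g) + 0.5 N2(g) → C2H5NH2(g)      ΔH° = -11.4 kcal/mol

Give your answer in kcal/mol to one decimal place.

(i) as written (NH3(g) already on the product side): -11.0 kcal/mol
(ii) reversed and × 2 (CO(NH2)2(s) must end up as a product; ×2 to match 2 CO(NH2)2(s) in the target): (-2)·(-129.9) = +259.8 kcal/mol
(iii) × 2 (×2 to match 2 CH4(g) in the target): (2)·(-191.8) = -383.6 kcal/mol
(iv): not needed (C(s) appears nowhere else).
By Hess's law, ΔH° = (1)·(-11.0) + (-2)·(-129.9) + (2)·(-191.8) = -134.8 kcal/mol

ΔH° = -134.8 kcal/mol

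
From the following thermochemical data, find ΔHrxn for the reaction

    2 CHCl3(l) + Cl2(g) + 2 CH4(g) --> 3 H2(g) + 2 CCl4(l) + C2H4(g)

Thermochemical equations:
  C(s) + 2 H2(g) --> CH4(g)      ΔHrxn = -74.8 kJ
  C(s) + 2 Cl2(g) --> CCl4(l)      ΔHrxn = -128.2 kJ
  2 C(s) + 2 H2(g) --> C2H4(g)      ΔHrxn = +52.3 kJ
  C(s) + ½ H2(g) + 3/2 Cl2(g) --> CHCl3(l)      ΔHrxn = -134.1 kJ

ΔHrxn = 213.7 kJ

equation 1 reversed and × 2: (-2)·(-74.8) = +149.6 kJ
equation 2 × 2: (2)·(-128.2) = -256.4 kJ
equation 3 as written: +52.3 kJ
equation 4 reversed and × 2: (-2)·(-134.1) = +268.2 kJ
ΔHrxn = (-2)·(-74.8) + (2)·(-128.2) + (1)·(+52.3) + (-2)·(-134.1) = 213.7 kJ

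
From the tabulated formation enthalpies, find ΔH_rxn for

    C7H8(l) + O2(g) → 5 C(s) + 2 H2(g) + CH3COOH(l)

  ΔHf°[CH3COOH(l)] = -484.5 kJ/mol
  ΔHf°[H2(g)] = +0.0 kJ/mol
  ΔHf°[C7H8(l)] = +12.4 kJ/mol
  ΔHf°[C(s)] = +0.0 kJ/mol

ΔH_rxn = -496.9 kJ/mol

Products: 5·(+0.0) + 2·(+0.0) + 1·(-484.5) = -484.5
Reactants: 1·(+12.4) + 1·(+0.0) = +12.4
ΔH_rxn = (-484.5) − (+12.4) = -496.9 kJ/mol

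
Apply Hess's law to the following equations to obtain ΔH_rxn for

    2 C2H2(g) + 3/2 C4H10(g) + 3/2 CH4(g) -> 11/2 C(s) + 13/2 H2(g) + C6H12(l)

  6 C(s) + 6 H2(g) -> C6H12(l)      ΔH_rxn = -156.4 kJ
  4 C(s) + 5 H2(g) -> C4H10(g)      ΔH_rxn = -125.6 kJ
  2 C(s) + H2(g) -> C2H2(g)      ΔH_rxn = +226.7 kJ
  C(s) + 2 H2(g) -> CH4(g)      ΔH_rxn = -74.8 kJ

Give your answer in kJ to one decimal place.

equation 1 as written: -156.4 kJ
equation 2 reversed and × 3/2: (-3/2)·(-125.6) = +188.4 kJ
equation 3 reversed and × 2: (-2)·(+226.7) = -453.4 kJ
equation 4 reversed and × 3/2: (-3/2)·(-74.8) = +112.2 kJ
Combining the equations, ΔH_rxn = (1)·(-156.4) + (-3/2)·(-125.6) + (-2)·(+226.7) + (-3/2)·(-74.8) = -309.2 kJ

ΔH_rxn = -309.2 kJ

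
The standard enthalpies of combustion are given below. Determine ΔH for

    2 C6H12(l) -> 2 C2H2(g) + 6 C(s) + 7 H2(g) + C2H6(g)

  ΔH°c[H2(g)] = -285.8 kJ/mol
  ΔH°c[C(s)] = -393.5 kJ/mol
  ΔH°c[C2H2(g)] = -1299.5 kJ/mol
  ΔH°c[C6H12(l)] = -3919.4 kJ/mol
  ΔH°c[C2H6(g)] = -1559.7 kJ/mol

ΔH = 681.5 kJ/mol

Using ΔH = Σ nΔHc°(reactants) − Σ nΔHc°(products):
= [2·(-3919.4)] − [2·(-1299.5) + 6·(-393.5) + 7·(-285.8) + 1·(-1559.7)]
= 681.5 kJ/mol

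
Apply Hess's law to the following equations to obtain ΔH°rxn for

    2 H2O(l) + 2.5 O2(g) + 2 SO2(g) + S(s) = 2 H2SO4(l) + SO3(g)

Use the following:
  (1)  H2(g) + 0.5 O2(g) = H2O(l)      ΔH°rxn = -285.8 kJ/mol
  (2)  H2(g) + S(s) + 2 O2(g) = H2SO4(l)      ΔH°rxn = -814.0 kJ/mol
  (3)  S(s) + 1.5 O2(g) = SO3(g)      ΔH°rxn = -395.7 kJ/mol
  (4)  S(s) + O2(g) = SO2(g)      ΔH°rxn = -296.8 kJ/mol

ΔH°rxn = -858.5 kJ/mol

(1) reversed and × 2: (-2)·(-285.8) = +571.6 kJ/mol
(2) × 2: (2)·(-814.0) = -1628.0 kJ/mol
(3) as written: -395.7 kJ/mol
(4) reversed and × 2: (-2)·(-296.8) = +593.6 kJ/mol
By Hess's law, ΔH°rxn = (+571.6) + (-1628.0) + (-395.7) + (+593.6) = -858.5 kJ/mol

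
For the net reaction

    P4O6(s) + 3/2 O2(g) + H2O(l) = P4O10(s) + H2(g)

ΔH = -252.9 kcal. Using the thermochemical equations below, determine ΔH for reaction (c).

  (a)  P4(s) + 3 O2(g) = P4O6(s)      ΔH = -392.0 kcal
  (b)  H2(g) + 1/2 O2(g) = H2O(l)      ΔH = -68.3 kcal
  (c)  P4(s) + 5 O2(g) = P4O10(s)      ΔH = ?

(a) reversed: +392.0 kcal
(b) reversed: +68.3 kcal
(c) as written: contributes x
-252.9 = (+392.0) + (+68.3) + x
x = (-252.9 − (+460.3)) / (1) = -713.2 kcal

ΔH = -713.2 kcal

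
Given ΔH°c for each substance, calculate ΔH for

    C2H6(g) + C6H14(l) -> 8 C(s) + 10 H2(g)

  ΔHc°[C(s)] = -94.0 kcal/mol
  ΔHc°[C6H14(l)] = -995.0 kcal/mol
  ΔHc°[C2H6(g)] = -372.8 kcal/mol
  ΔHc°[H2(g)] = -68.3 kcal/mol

Using ΔH = Σ nΔHc°(reactants) − Σ nΔHc°(products):
= [1·(-372.8) + 1·(-995.0)] − [8·(-94.0) + 10·(-68.3)]
= 67.2 kcal/mol

ΔH = 67.2 kcal/mol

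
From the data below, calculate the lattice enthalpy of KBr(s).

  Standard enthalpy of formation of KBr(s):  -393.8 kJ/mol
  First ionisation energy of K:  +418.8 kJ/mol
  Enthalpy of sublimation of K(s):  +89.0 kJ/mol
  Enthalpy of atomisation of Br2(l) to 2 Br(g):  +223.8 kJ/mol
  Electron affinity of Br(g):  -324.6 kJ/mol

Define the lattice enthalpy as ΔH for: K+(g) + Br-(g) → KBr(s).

ΔHf° = 1·ΔHsub + 1·(ΣIE) + 1/2·D(Br2) + 1·EA + U
-393.8 = 1·(+89.0) + 1·(+418.8) + 1/2·(+223.8) + 1·(-324.6) + U
U = -393.8 − (+295.1) = -688.9 kJ/mol

U = -688.9 kJ/mol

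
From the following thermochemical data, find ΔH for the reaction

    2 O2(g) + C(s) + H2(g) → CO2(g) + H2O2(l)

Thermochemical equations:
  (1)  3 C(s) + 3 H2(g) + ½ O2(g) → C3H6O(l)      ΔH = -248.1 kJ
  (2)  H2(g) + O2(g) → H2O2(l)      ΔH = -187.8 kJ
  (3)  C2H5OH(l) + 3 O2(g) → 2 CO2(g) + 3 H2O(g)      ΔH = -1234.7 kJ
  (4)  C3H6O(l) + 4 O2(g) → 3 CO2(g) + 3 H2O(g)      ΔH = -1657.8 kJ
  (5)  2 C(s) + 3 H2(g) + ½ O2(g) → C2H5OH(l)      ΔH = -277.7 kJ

(1) as written: -248.1 kJ
(2) as written: -187.8 kJ
(3) reversed: +1234.7 kJ
(4) as written: -1657.8 kJ
(5) reversed: +277.7 kJ
ΔH = (1)·(-248.1) + (1)·(-187.8) + (-1)·(-1234.7) + (1)·(-1657.8) + (-1)·(-277.7) = -581.3 kJ

ΔH = -581.3 kJ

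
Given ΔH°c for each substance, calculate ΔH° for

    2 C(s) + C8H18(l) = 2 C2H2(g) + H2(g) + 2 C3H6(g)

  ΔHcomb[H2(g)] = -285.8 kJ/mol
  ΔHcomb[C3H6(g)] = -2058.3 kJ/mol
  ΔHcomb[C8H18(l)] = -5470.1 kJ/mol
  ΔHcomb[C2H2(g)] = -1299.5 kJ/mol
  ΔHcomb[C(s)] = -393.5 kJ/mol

With combustion enthalpies, reactants minus products:
= [2·(-393.5) + 1·(-5470.1)] − [2·(-1299.5) + 1·(-285.8) + 2·(-2058.3)]
= 744.3 kJ/mol

ΔH° = 744.3 kJ/mol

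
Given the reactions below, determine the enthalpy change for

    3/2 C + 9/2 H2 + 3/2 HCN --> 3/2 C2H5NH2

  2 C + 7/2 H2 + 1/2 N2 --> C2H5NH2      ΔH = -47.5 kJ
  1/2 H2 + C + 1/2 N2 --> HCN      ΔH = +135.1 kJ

equation 1 × 3/2 (×3/2 to match 3/2 C2H5NH2 in the target): (3/2)·(-47.5) = -71.25 kJ
equation 2 reversed and × 3/2 (HCN must end up as a reactant; ×3/2 to match 3/2 HCN in the target): (-3/2)·(+135.1) = -202.65 kJ
ΔH = (-71.25) + (-202.65) = -273.9 kJ

ΔH = -273.9 kJ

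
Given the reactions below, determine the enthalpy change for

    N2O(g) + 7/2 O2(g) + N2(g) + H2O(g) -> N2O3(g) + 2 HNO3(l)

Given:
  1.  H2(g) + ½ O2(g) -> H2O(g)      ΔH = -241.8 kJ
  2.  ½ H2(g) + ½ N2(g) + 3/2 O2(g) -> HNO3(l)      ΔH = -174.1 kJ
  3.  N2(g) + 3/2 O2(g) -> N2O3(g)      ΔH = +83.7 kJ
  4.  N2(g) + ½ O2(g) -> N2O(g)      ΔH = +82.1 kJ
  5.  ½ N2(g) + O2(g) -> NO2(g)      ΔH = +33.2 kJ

eq. 1 reversed: +241.8 kJ
eq. 2 × 2: (2)·(-174.1) = -348.2 kJ
eq. 3 as written: +83.7 kJ
eq. 4 reversed: -82.1 kJ
eq. 5: not needed.
Summing the manipulated equations, ΔH = (+241.8) + (-348.2) + (+83.7) + (-82.1) = -104.8 kJ

ΔH = -104.8 kJ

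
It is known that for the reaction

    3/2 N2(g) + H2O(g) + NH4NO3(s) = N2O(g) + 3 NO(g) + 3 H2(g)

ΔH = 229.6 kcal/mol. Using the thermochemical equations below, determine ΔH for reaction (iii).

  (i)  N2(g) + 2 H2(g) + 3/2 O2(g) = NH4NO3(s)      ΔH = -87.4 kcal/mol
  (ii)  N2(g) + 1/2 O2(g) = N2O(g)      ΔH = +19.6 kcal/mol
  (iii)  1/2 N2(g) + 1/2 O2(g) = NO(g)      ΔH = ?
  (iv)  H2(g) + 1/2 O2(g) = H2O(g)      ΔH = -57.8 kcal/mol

ΔH = 21.6 kcal/mol

(i) reversed (reverse to put NH4NO3(s) on the reactant side): +87.4 kcal/mol
(ii) as written (N2O(g) already on the product side): +19.6 kcal/mol
(iii) × 3 (scale by 3 for the 3 NO(g)): contributes 3·x
(iv) reversed (reverse to put H2O(g) on the reactant side): +57.8 kcal/mol
+229.6 = (+87.4) + (+19.6) + (+57.8) + 3·x
x = (+229.6 − (+164.8)) / (3) = 21.6 kcal/mol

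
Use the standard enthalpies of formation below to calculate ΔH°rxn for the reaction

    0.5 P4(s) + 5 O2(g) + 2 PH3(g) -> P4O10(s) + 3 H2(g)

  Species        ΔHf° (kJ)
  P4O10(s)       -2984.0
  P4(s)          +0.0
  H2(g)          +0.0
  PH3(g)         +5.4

ΔH°rxn = Σ nΔHf°(products) − Σ nΔHf°(reactants).
Products: 1·(-2984.0) + 3·(+0.0) = -2984.0
Reactants: 1/2·(+0.0) + 5·(+0.0) + 2·(+5.4) = +10.8
ΔH°rxn = (-2984.0) − (+10.8) = -2994.8 kJ

ΔH°rxn = -2994.8 kJ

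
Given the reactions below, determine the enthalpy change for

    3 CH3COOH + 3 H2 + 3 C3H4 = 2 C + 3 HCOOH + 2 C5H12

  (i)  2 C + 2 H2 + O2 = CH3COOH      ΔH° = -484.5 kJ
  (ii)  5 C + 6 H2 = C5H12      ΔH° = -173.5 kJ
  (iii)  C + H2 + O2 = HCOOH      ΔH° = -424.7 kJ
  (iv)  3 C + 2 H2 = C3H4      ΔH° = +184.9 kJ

ΔH° = -722.3 kJ

(i) reversed and × 3: (-3)·(-484.5) = +1453.5 kJ
(ii) × 2: (2)·(-173.5) = -347.0 kJ
(iii) × 3: (3)·(-424.7) = -1274.1 kJ
(iv) reversed and × 3: (-3)·(+184.9) = -554.7 kJ
ΔH° = (-3)·(-484.5) + (2)·(-173.5) + (3)·(-424.7) + (-3)·(+184.9) = -722.3 kJ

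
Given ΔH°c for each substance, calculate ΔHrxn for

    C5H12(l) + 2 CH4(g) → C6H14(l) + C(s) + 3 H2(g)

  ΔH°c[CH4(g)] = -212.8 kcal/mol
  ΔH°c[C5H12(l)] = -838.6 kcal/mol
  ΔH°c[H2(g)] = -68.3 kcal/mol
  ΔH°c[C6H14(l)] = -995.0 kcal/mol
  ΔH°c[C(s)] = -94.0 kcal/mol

ΔHrxn = 29.7 kcal/mol

With combustion enthalpies, reactants minus products:
= [1·(-838.6) + 2·(-212.8)] − [1·(-995.0) + 1·(-94.0) + 3·(-68.3)]
= 29.7 kcal/mol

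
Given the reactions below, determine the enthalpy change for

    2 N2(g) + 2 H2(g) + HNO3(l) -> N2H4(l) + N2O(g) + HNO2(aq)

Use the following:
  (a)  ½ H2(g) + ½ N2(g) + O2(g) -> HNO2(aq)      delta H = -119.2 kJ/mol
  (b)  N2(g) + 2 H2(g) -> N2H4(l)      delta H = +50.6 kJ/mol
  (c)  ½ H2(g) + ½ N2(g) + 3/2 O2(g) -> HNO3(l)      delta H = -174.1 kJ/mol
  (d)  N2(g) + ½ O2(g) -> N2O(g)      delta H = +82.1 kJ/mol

delta H = 187.6 kJ/mol

(a) as written (HNO2(aq) already on the product side): -119.2 kJ/mol
(b) as written (N2H4(l) already on the product side): +50.6 kJ/mol
(c) reversed (HNO3(l) must end up as a reactant): +174.1 kJ/mol
(d) as written (N2O(g) already on the product side): +82.1 kJ/mol
delta H = (-119.2) + (+50.6) + (+174.1) + (+82.1) = 187.6 kJ/mol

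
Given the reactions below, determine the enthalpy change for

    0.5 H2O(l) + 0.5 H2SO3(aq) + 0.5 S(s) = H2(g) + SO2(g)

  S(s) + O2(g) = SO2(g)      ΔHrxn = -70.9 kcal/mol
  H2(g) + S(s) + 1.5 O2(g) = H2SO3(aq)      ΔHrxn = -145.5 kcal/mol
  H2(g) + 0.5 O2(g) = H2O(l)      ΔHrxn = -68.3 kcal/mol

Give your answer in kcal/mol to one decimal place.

equation 1 as written: -70.9 kcal/mol
equation 2 reversed and × 1/2: (-1/2)·(-145.5) = +72.75 kcal/mol
equation 3 reversed and × 1/2: (-1/2)·(-68.3) = +34.15 kcal/mol
ΔHrxn = (1)·(-70.9) + (-1/2)·(-145.5) + (-1/2)·(-68.3) = 36.0 kcal/mol

ΔHrxn = 36.0 kcal/mol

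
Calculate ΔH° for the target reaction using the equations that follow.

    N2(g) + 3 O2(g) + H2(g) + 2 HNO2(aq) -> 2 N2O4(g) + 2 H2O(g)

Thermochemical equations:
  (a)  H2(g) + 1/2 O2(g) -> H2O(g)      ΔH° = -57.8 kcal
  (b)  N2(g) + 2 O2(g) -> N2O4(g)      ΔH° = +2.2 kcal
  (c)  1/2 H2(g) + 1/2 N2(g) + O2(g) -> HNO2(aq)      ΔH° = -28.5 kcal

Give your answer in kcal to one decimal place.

ΔH° = -54.2 kcal

(a) × 2 (scale by 2 for the 2 H2O(g)): (2)·(-57.8) = -115.6 kcal
(b) × 2 (×2 to match 2 N2O4(g) in the target): (2)·(+2.2) = +4.4 kcal
(c) reversed and × 2 (reverse to put HNO2(aq) on the reactant side; scale by 2 for the 2 HNO2(aq)): (-2)·(-28.5) = +57.0 kcal
Since enthalpy is a state function, ΔH° = (-115.6) + (+4.4) + (+57.0) = -54.2 kcal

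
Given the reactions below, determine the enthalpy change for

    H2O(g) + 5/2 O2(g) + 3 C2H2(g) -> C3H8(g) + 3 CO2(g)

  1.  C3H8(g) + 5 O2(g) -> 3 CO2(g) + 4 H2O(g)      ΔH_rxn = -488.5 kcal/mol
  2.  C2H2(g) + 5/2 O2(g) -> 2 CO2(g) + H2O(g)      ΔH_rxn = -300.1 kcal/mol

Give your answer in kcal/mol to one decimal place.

ΔH_rxn = -411.8 kcal/mol

eq. 1 reversed: +488.5 kcal/mol
eq. 2 × 3: (3)·(-300.1) = -900.3 kcal/mol
Since enthalpy is a state function, ΔH_rxn = (-1)·(-488.5) + (3)·(-300.1) = -411.8 kcal/mol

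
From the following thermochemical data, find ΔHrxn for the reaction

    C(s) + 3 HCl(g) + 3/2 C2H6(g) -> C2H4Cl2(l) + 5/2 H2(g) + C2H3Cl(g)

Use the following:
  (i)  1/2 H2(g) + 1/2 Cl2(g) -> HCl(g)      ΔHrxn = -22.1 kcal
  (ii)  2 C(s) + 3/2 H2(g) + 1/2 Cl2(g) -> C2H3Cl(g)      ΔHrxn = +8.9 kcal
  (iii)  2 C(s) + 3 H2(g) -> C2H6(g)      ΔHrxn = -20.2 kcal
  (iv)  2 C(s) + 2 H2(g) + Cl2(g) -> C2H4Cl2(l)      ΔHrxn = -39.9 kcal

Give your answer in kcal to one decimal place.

ΔHrxn = 65.6 kcal

(i) reversed and × 3 (HCl(g) must end up as a reactant; ×3 to match 3 HCl(g) in the target): (-3)·(-22.1) = +66.3 kcal
(ii) as written (C2H3Cl(g) already on the product side): +8.9 kcal
(iii) reversed and × 3/2 (reverse to put C2H6(g) on the reactant side; scale by 3/2 for the 3/2 C2H6(g)): (-3/2)·(-20.2) = +30.3 kcal
(iv) as written (C2H4Cl2(l) already on the product side): -39.9 kcal
ΔHrxn = (+66.3) + (+8.9) + (+30.3) + (-39.9) = 65.6 kcal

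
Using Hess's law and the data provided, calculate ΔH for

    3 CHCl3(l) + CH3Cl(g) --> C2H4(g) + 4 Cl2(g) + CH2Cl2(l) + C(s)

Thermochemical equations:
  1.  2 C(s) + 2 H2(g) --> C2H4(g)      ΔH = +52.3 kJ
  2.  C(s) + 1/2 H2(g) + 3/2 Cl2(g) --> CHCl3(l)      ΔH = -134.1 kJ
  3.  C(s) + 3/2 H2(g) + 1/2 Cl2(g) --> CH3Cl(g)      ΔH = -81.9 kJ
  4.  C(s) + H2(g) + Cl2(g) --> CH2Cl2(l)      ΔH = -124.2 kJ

eq. 1 as written: +52.3 kJ
eq. 2 reversed and × 3: (-3)·(-134.1) = +402.3 kJ
eq. 3 reversed: +81.9 kJ
eq. 4 as written: -124.2 kJ
Since enthalpy is a state function, ΔH = (1)·(+52.3) + (-3)·(-134.1) + (-1)·(-81.9) + (1)·(-124.2) = 412.3 kJ

ΔH = 412.3 kJ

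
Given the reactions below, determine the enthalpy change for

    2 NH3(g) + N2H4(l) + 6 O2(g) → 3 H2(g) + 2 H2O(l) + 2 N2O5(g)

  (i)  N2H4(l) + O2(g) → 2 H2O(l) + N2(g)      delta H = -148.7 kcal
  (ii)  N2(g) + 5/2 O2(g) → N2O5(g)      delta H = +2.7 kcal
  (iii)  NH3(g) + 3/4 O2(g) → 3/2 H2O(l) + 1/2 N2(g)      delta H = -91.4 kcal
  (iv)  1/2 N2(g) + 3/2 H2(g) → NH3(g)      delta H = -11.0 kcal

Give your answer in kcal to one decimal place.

delta H = -121.3 kcal

(i) as written (N2H4(l) already on the reactant side): -148.7 kcal
(ii) × 2 (×2 to match 2 N2O5(g) in the target): (2)·(+2.7) = +5.4 kcal
(iii): not needed.
(iv) reversed and × 2 (reverse to put H2(g) on the product side; scale by 2 for the 3 H2(g)): (-2)·(-11.0) = +22.0 kcal
Summing the manipulated equations, delta H = (1)·(-148.7) + (2)·(+2.7) + (-2)·(-11.0) = -121.3 kcal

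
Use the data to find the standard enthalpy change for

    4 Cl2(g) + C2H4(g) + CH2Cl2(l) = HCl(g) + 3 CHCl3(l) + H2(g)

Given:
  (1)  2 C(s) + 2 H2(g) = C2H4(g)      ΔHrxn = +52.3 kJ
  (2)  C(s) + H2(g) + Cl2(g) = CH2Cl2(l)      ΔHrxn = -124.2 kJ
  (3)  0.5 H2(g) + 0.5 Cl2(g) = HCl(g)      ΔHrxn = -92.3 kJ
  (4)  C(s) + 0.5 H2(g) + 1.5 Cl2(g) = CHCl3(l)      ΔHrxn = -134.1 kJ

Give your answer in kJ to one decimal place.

(1) reversed (C2H4(g) must end up as a reactant): -52.3 kJ
(2) reversed (CH2Cl2(l) must end up as a reactant): +124.2 kJ
(3) as written (HCl(g) already on the product side): -92.3 kJ
(4) × 3 (×3 to match 3 CHCl3(l) in the target): (3)·(-134.1) = -402.3 kJ
By Hess's law, ΔHrxn = (-52.3) + (+124.2) + (-92.3) + (-402.3) = -422.7 kJ

ΔHrxn = -422.7 kJ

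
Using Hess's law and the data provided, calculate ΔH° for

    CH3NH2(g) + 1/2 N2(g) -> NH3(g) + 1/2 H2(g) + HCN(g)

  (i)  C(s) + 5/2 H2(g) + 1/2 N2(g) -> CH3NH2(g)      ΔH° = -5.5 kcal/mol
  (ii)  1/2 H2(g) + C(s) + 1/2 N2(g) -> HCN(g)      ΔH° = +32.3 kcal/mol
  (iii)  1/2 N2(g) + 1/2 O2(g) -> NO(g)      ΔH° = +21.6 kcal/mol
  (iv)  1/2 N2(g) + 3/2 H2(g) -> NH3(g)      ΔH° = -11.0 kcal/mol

ΔH° = 26.8 kcal/mol

(i) reversed (CH3NH2(g) must end up as a reactant): +5.5 kcal/mol
(ii) as written (HCN(g) already on the product side): +32.3 kcal/mol
(iii): not needed (NO(g) appears nowhere else).
(iv) as written (NH3(g) already on the product side): -11.0 kcal/mol
Since enthalpy is a state function, ΔH° = (+5.5) + (+32.3) + (-11.0) = 26.8 kcal/mol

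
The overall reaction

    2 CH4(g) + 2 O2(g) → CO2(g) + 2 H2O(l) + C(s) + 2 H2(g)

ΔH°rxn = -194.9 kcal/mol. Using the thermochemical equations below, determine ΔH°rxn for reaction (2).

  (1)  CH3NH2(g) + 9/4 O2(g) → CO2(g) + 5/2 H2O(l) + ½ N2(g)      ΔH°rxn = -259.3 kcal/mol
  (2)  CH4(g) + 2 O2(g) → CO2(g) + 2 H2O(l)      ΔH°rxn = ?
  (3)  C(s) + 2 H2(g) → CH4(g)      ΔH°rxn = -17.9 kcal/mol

(1): not needed.
(2) as written: contributes x
(3) reversed: +17.9 kcal/mol
-194.9 = (+17.9) + x
x = (-194.9 − (+17.9)) / (1) = -212.8 kcal/mol

ΔH°rxn = -212.8 kcal/mol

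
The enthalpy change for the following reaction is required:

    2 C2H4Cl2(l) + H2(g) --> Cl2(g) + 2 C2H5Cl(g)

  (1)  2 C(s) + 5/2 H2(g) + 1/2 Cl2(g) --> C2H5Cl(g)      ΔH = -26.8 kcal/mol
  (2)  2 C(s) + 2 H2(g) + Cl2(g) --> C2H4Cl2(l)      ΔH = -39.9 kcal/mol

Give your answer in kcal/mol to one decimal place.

(1) × 2 (scale by 2 for the 2 C2H5Cl(g)): (2)·(-26.8) = -53.6 kcal/mol
(2) reversed and × 2 (C2H4Cl2(l) must end up as a reactant; ×2 to match 2 C2H4Cl2(l) in the target): (-2)·(-39.9) = +79.8 kcal/mol
ΔH = (-53.6) + (+79.8) = 26.2 kcal/mol

ΔH = 26.2 kcal/mol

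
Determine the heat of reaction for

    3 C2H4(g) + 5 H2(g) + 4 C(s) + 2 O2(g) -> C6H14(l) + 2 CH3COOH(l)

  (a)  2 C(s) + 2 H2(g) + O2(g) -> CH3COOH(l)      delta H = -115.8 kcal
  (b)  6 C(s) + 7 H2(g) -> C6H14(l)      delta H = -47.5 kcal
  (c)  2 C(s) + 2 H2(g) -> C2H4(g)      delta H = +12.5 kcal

delta H = -316.6 kcal

(a) × 2: (2)·(-115.8) = -231.6 kcal
(b) as written: -47.5 kcal
(c) reversed and × 3: (-3)·(+12.5) = -37.5 kcal
Combining the equations, delta H = (-231.6) + (-47.5) + (-37.5) = -316.6 kcal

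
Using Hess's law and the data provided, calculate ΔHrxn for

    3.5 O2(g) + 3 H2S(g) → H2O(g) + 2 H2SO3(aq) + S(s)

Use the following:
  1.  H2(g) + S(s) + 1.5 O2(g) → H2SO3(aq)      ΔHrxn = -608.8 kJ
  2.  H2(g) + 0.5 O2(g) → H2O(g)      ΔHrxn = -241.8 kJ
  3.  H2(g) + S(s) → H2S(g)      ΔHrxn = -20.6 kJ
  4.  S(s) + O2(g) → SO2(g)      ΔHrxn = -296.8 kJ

eq. 1 × 2 (×2 to match 2 H2SO3(aq) in the target): (2)·(-608.8) = -1217.6 kJ
eq. 2 as written (H2O(g) already on the product side): -241.8 kJ
eq. 3 reversed and × 3 (reverse to put H2S(g) on the reactant side; scale by 3 for the 3 H2S(g)): (-3)·(-20.6) = +61.8 kJ
eq. 4: not needed (SO2(g) appears nowhere else).
ΔHrxn = (2)·(-608.8) + (1)·(-241.8) + (-3)·(-20.6) = -1397.6 kJ

ΔHrxn = -1397.6 kJ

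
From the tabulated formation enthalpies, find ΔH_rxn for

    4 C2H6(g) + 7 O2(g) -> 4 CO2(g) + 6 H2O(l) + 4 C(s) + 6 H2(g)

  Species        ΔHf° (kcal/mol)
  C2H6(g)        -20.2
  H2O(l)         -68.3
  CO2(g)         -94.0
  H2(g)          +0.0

ΔH_rxn = -705.0 kcal/mol

ΔH°rxn = Σ nΔHf°(products) − Σ nΔHf°(reactants).
Products: 4·(-94.0) + 6·(-68.3) + 4·(+0.0) + 6·(+0.0) = -785.8
Reactants: 4·(-20.2) + 7·(+0.0) = -80.8
ΔH_rxn = (-785.8) − (-80.8) = -705.0 kcal/mol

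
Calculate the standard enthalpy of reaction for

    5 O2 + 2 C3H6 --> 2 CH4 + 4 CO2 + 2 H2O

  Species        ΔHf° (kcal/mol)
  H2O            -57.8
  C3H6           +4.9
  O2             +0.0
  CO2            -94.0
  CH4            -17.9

ΔH°rxn = -537.2 kcal/mol

ΔH°rxn = Σ nΔHf°(products) − Σ nΔHf°(reactants).
Products: 2·(-17.9) + 4·(-94.0) + 2·(-57.8) = -527.4
Reactants: 5·(+0.0) + 2·(+4.9) = +9.8
ΔH°rxn = (-527.4) − (+9.8) = -537.2 kcal/mol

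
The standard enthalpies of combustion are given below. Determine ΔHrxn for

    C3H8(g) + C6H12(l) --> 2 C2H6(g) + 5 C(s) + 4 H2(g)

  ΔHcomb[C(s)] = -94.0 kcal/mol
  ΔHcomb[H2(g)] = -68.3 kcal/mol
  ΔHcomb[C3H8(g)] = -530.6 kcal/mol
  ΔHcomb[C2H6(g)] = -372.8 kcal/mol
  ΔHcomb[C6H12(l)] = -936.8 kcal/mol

With combustion enthalpies, reactants minus products:
= [1·(-530.6) + 1·(-936.8)] − [2·(-372.8) + 5·(-94.0) + 4·(-68.3)]
= 21.4 kcal/mol

ΔHrxn = 21.4 kcal/mol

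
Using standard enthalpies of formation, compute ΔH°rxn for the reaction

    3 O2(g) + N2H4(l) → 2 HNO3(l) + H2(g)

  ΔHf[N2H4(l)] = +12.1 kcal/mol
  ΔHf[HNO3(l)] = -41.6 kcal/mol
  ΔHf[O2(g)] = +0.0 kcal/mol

ΔH°rxn = Σ nΔHf°(products) − Σ nΔHf°(reactants).
Products: 2·(-41.6) + 1·(+0.0) = -83.2
Reactants: 3·(+0.0) + 1·(+12.1) = +12.1
ΔH°rxn = (-83.2) − (+12.1) = -95.3 kcal/mol

ΔH°rxn = -95.3 kcal/mol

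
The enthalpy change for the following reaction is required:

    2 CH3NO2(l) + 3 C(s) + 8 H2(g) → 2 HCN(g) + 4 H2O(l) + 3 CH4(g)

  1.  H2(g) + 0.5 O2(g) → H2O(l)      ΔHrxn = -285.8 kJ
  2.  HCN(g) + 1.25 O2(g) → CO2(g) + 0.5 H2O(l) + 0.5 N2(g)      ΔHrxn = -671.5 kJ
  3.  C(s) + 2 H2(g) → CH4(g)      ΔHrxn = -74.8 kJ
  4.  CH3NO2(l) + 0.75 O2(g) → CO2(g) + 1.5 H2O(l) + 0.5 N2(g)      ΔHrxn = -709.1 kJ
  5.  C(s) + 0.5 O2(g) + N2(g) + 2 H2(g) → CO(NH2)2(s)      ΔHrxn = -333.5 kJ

ΔHrxn = -871.2 kJ

eq. 1 × 2: (2)·(-285.8) = -571.6 kJ
eq. 2 reversed and × 2 (HCN(g) must end up as a product; scale by 2 for the 2 HCN(g)): (-2)·(-671.5) = +1343.0 kJ
eq. 3 × 3 (×3 to match 3 CH4(g) in the target): (3)·(-74.8) = -224.4 kJ
eq. 4 × 2 (scale by 2 for the 2 CH3NO2(l)): (2)·(-709.1) = -1418.2 kJ
eq. 5: not needed (CO(NH2)2(s) appears nowhere else).
ΔHrxn = (-571.6) + (+1343.0) + (-224.4) + (-1418.2) = -871.2 kJ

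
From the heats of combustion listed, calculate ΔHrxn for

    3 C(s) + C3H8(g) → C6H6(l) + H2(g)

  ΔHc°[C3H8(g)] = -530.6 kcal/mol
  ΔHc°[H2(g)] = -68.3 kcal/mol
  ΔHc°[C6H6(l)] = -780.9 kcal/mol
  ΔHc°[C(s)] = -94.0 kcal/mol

Using ΔH = Σ nΔHc°(reactants) − Σ nΔHc°(products):
= [3·(-94.0) + 1·(-530.6)] − [1·(-780.9) + 1·(-68.3)]
= 36.6 kcal/mol

ΔHrxn = 36.6 kcal/mol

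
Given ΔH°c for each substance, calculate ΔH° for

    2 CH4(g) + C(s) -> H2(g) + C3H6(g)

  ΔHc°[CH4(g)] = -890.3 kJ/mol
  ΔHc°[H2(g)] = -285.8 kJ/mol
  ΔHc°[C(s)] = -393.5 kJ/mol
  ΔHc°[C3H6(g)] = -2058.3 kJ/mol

ΔH° = 170.0 kJ/mol

Using ΔH = Σ nΔHc°(reactants) − Σ nΔHc°(products):
= [2·(-890.3) + 1·(-393.5)] − [1·(-285.8) + 1·(-2058.3)]
= 170.0 kJ/mol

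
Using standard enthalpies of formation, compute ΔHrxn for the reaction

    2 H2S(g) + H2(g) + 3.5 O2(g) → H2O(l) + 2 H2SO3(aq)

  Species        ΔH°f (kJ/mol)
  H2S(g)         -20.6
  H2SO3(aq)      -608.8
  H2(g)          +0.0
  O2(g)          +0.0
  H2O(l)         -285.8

ΔHrxn = -1462.2 kJ/mol

ΔH°rxn = Σ nΔHf°(products) − Σ nΔHf°(reactants).
Products: 1·(-285.8) + 2·(-608.8) = -1503.4
Reactants: 2·(-20.6) + 1·(+0.0) + 7/2·(+0.0) = -41.2
ΔHrxn = (-1503.4) − (-41.2) = -1462.2 kJ/mol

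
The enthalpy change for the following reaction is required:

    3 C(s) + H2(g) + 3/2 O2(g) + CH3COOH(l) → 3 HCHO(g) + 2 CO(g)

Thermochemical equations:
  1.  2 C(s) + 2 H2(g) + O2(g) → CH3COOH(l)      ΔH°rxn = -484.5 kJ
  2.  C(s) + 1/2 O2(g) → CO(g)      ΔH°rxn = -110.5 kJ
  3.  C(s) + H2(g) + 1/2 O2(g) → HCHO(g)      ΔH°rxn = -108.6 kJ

ΔH°rxn = -62.3 kJ

eq. 1 reversed: +484.5 kJ
eq. 2 × 2: (2)·(-110.5) = -221.0 kJ
eq. 3 × 3: (3)·(-108.6) = -325.8 kJ
Since enthalpy is a state function, ΔH°rxn = (+484.5) + (-221.0) + (-325.8) = -62.3 kJ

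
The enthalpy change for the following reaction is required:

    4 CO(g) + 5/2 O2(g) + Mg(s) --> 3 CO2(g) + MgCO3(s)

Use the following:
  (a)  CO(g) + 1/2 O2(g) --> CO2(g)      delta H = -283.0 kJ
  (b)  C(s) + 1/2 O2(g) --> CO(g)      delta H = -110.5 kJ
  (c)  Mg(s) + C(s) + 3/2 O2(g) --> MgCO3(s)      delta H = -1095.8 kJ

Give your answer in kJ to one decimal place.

delta H = -1834.3 kJ

(a) × 3: (3)·(-283.0) = -849.0 kJ
(b) reversed: +110.5 kJ
(c) as written: -1095.8 kJ
delta H = (-849.0) + (+110.5) + (-1095.8) = -1834.3 kJ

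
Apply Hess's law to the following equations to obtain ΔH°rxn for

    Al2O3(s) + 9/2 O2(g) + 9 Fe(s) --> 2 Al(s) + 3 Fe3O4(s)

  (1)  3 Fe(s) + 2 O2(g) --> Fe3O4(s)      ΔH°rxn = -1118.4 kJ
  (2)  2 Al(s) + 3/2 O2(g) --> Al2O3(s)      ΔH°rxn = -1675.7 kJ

ΔH°rxn = -1679.5 kJ

(1) × 3: (3)·(-1118.4) = -3355.2 kJ
(2) reversed: +1675.7 kJ
ΔH°rxn = (3)·(-1118.4) + (-1)·(-1675.7) = -1679.5 kJ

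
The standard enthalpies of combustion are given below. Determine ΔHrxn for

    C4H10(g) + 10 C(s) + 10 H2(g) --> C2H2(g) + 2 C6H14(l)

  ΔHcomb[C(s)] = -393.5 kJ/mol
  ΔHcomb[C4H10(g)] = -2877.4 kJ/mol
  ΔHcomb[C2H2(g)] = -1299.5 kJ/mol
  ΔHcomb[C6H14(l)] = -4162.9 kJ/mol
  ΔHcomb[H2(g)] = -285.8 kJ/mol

ΔHrxn = -45.1 kJ/mol

With combustion enthalpies, reactants minus products:
= [1·(-2877.4) + 10·(-393.5) + 10·(-285.8)] − [1·(-1299.5) + 2·(-4162.9)]
= -45.1 kJ/mol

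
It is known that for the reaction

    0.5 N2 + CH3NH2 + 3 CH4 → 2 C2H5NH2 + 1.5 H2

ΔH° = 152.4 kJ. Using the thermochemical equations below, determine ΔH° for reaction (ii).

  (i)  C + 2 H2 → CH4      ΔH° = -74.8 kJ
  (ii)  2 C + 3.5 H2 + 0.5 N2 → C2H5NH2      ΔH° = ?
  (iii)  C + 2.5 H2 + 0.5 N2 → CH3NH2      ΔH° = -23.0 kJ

ΔH° = -47.5 kJ

(i) reversed and × 3: (-3)·(-74.8) = +224.4 kJ
(ii) × 2: contributes 2·x
(iii) reversed: +23.0 kJ
+152.4 = (+224.4) + (+23.0) + 2·x
x = (+152.4 − (+247.4)) / (2) = -47.5 kJ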